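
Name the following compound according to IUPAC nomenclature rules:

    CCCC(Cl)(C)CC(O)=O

Counting along the main chain through the –COOH group gives 6 carbons: the parent is hexane.
A carboxylic acid (terminal –COOH) is the principal characteristic group, giving the suffix -oic acid.
Choose the numbering such that the carboxylic acid carbon is C-1 by definition.
That gives a chloro group at C-3; a methyl group at C-3.
Substituent prefixes are cited in alphabetical order (multiplying prefixes like di-/tri- are ignored for ordering).
Putting it together: 3-chloro-3-methylhexanoic acid.

3-chloro-3-methylhexanoic acid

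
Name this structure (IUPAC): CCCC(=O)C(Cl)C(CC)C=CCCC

5-chloro-6-ethylundec-7-en-4-one

Counting along the main chain through the carbonyl and the multiple bond gives 11 carbons: the parent is undecane.
The principal characteristic group is a ketone (C=O on an internal carbon), named with the suffix -one.
There is one C=C double bond, indicated by the ending -ene.
Number the chain so that numbering from this end puts the carbonyl group at C-4 rather than C-8.
With this numbering: the carbonyl at C-4; the double bond between C-7 and C-8; a chloro group at C-5; an ethyl group at C-6.
Prefixes are listed alphabetically: chloro, ethyl.
Putting it together: 5-chloro-6-ethylundec-7-en-4-one.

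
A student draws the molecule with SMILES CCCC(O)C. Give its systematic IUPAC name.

The longest chain bearing the –OH group is 5 carbons long (pentane).
An alcohol (–OH) is the principal characteristic group, giving the suffix -ol.
Number the chain so that numbering from this end puts the hydroxyl group at C-2 rather than C-4.
This places the hydroxyl at C-2.
Putting it together: pentan-2-ol.

pentan-2-ol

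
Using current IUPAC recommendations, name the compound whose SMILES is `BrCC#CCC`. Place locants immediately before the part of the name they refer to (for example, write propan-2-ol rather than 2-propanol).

The longest carbon chain that includes the multiple bond has 5 carbons, so the parent hydride is pentane.
There is one C≡C triple bond, indicated by the ending -yne.
Choose the numbering such that numbering from this end puts the triple bond at C-2 rather than C-3.
With this numbering: the triple bond between C-2 and C-3; a bromo group at C-1.
Putting it together: 1-bromopent-2-yne.

1-bromopent-2-yne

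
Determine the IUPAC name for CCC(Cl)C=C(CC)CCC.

3-chloro-5-ethyloct-4-ene

The longest carbon chain that includes the multiple bond has 8 carbons, so the parent hydride is octane.
There is one C=C double bond, indicated by the ending -ene.
Number the chain so that the substituent locant set {3,5} is lower than {4,6} at the first point of difference.
This places the double bond between C-4 and C-5; a chloro group at C-3; an ethyl group at C-5.
Substituent prefixes are cited in alphabetical order (multiplying prefixes like di-/tri- are ignored for ordering).
The name is 3-chloro-5-ethyloct-4-ene.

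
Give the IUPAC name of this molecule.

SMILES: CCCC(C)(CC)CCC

4-ethyl-4-methylheptane

The parent chain contains 7 carbons (heptane).
The molecule is symmetric, so either numbering direction gives the same locants.
That gives an ethyl group at C-4; a methyl group at C-4.
The substituents are ordered alphabetically, ignoring any di-/tri- multipliers.
Assembling the pieces gives 4-ethyl-4-methylheptane.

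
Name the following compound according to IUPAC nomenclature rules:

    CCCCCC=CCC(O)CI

The longest chain bearing the –OH group and the multiple bond is 10 carbons long (decane).
An alcohol (–OH) is the principal characteristic group, giving the suffix -ol.
There is one C=C double bond, indicated by the ending -ene.
The numbering direction is chosen so that numbering from this end puts the hydroxyl group at C-2 rather than C-9.
That gives the hydroxyl at C-2; the double bond between C-4 and C-5; an iodo group at C-1.
Putting it together: 1-iododec-4-en-2-ol.

1-iododec-4-en-2-ol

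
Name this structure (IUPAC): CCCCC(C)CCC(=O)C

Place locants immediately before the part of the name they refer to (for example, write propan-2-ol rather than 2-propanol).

5-methylnonan-2-one

The longest chain bearing the carbonyl is 9 carbons long (nonane).
The principal characteristic group is a ketone (C=O on an internal carbon), named with the suffix -one.
Choose the numbering such that numbering from this end puts the carbonyl group at C-2 rather than C-8.
That gives the carbonyl at C-2; a methyl group at C-5.
Putting it together: 5-methylnonan-2-one.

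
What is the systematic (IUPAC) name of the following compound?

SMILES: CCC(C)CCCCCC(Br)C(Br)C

The longest carbon chain is 11 atoms: the parent is undecane.
Number the chain so that the substituent locant set {2,3,9} is lower than {3,9,10} at the first point of difference.
This places bromo groups at C-2 and C-3; a methyl group at C-9.
Substituent prefixes are cited in alphabetical order (multiplying prefixes like di-/tri- are ignored for ordering).
Assembling the pieces gives 2,3-dibromo-9-methylundecane.

2,3-dibromo-9-methylundecane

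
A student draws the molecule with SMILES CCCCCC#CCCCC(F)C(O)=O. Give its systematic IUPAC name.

Counting along the main chain through the –COOH group and the multiple bond gives 12 carbons: the parent is dodecane.
A carboxylic acid (terminal –COOH) is the principal characteristic group, giving the suffix -oic acid.
A C≡C triple bond in the chain gives the infix -yne-.
Number the chain so that the carboxylic acid carbon is C-1 by definition.
This places the triple bond between C-6 and C-7; a fluoro group at C-2.
The name is 2-fluorododec-6-ynoic acid.

2-fluorododec-6-ynoic acid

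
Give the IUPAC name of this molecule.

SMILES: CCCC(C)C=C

3-methylhex-1-ene

Counting along the main chain through the multiple bond gives 6 carbons: the parent is hexane.
The chain contains a C=C double bond, so the unsaturation ending is -ene.
The numbering direction is chosen so that numbering from this end puts the double bond at C-1 rather than C-5.
This places the double bond between C-1 and C-2; a methyl group at C-3.
The name is 3-methylhex-1-ene.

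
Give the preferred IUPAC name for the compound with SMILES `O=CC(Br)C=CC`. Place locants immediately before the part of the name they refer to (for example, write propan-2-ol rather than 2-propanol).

2-bromopent-3-enal

The longest carbon chain that includes the –CHO group and the multiple bond has 5 carbons, so the parent hydride is pentane.
The principal characteristic group is an aldehyde (terminal –CHO), named with the suffix -al.
A C=C double bond in the chain gives the infix -ene-.
The numbering direction is chosen so that the aldehyde carbon is C-1 by definition.
This places the double bond between C-3 and C-4; a bromo group at C-2.
Putting it together: 2-bromopent-3-enal.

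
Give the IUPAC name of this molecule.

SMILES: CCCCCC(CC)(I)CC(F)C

4-ethyl-2-fluoro-4-iodononane

The parent chain contains 9 carbons (nonane).
Number the chain so that the substituent locant set {2,4,4} is lower than {6,6,8} at the first point of difference.
That gives an ethyl group at C-4; a fluoro group at C-2; an iodo group at C-4.
The substituents are ordered alphabetically, ignoring any di-/tri- multipliers.
Putting it together: 4-ethyl-2-fluoro-4-iodononane.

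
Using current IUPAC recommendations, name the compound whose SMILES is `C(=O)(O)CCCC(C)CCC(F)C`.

8-fluoro-5-methylnonanoic acid

The longest chain bearing the –COOH group is 9 carbons long (nonane).
The principal characteristic group is a carboxylic acid (terminal –COOH), named with the suffix -oic acid.
Number the chain so that the carboxylic acid carbon is C-1 by definition.
With this numbering: a fluoro group at C-8; a methyl group at C-5.
Prefixes are listed alphabetically: fluoro, methyl.
Assembling the pieces gives 8-fluoro-5-methylnonanoic acid.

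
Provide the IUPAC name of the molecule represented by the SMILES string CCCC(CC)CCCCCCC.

4-ethylundecane

The parent chain contains 11 carbons (undecane).
Choose the numbering such that the substituent locant set {4} is lower than {8} at the first point of difference.
This places an ethyl group at C-4.
Putting it together: 4-ethylundecane.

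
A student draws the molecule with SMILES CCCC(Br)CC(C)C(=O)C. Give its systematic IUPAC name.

The longest chain bearing the carbonyl is 8 carbons long (octane).
A ketone (C=O on an internal carbon) is the principal characteristic group, giving the suffix -one.
Choose the numbering such that numbering from this end puts the carbonyl group at C-2 rather than C-7.
With this numbering: the carbonyl at C-2; a bromo group at C-5; a methyl group at C-3.
Substituent prefixes are cited in alphabetical order (multiplying prefixes like di-/tri- are ignored for ordering).
Assembling the pieces gives 5-bromo-3-methyloctan-2-one.

5-bromo-3-methyloctan-2-one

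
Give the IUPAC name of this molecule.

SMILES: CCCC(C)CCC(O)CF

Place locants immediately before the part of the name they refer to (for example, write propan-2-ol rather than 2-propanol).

The longest carbon chain that includes the –OH group has 8 carbons, so the parent hydride is octane.
The highest-priority functional group is an alcohol (–OH), so the name ends in -ol.
The numbering direction is chosen so that numbering from this end puts the hydroxyl group at C-2 rather than C-7.
With this numbering: the hydroxyl at C-2; a fluoro group at C-1; a methyl group at C-5.
Substituent prefixes are cited in alphabetical order (multiplying prefixes like di-/tri- are ignored for ordering).
Assembling the pieces gives 1-fluoro-5-methyloctan-2-ol.

1-fluoro-5-methyloctan-2-ol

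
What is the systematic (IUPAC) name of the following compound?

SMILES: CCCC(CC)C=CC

Counting along the main chain through the multiple bond gives 7 carbons: the parent is heptane.
A C=C double bond in the chain gives the infix -ene-.
The numbering direction is chosen so that numbering from this end puts the double bond at C-2 rather than C-5.
With this numbering: the double bond between C-2 and C-3; an ethyl group at C-4.
Putting it together: 4-ethylhept-2-ene.

4-ethylhept-2-ene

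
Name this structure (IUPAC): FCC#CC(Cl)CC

The longest chain bearing the multiple bond is 6 carbons long (hexane).
The chain contains a C≡C triple bond, so the unsaturation ending is -yne.
Number the chain so that numbering from this end puts the triple bond at C-2 rather than C-4.
That gives the triple bond between C-2 and C-3; a chloro group at C-4; a fluoro group at C-1.
Substituent prefixes are cited in alphabetical order (multiplying prefixes like di-/tri- are ignored for ordering).
Assembling the pieces gives 4-chloro-1-fluorohex-2-yne.

4-chloro-1-fluorohex-2-yne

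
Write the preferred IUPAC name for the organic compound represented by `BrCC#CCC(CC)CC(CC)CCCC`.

The longest chain bearing the multiple bond is 11 carbons long (undecane).
The chain contains a C≡C triple bond, so the unsaturation ending is -yne.
Number the chain so that numbering from this end puts the triple bond at C-2 rather than C-9.
That gives the triple bond between C-2 and C-3; a bromo group at C-1; ethyl groups at C-5 and C-7.
The substituents are ordered alphabetically, ignoring any di-/tri- multipliers.
The name is 1-bromo-5,7-diethylundec-2-yne.

1-bromo-5,7-diethylundec-2-yne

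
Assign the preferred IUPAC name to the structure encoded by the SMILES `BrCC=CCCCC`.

The longest carbon chain that includes the multiple bond has 7 carbons, so the parent hydride is heptane.
The chain contains a C=C double bond, so the unsaturation ending is -ene.
Number the chain so that numbering from this end puts the double bond at C-2 rather than C-5.
That gives the double bond between C-2 and C-3; a bromo group at C-1.
Putting it together: 1-bromohept-2-ene.

1-bromohept-2-ene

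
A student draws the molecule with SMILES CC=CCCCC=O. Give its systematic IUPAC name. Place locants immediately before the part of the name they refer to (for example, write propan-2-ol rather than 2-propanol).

Counting along the main chain through the –CHO group and the multiple bond gives 7 carbons: the parent is heptane.
The highest-priority functional group is an aldehyde (terminal –CHO), so the name ends in -al.
The chain contains a C=C double bond, so the unsaturation ending is -ene.
Choose the numbering such that the aldehyde carbon is C-1 by definition.
This places the double bond between C-5 and C-6.
Putting it together: hept-5-enal.

hept-5-enal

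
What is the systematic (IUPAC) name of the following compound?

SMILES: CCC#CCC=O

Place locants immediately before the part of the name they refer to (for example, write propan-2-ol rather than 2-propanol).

hex-3-ynal

The longest carbon chain that includes the –CHO group and the multiple bond has 6 carbons, so the parent hydride is hexane.
An aldehyde (terminal –CHO) is the principal characteristic group, giving the suffix -al.
The chain contains a C≡C triple bond, so the unsaturation ending is -yne.
Number the chain so that the aldehyde carbon is C-1 by definition.
With this numbering: the triple bond between C-3 and C-4.
Putting it together: hex-3-ynal.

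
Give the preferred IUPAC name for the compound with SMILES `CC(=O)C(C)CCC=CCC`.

Counting along the main chain through the carbonyl and the multiple bond gives 9 carbons: the parent is nonane.
The principal characteristic group is a ketone (C=O on an internal carbon), named with the suffix -one.
There is one C=C double bond, indicated by the ending -ene.
Choose the numbering such that numbering from this end puts the carbonyl group at C-2 rather than C-8.
That gives the carbonyl at C-2; the double bond between C-6 and C-7; a methyl group at C-3.
Assembling the pieces gives 3-methylnon-6-en-2-one.

3-methylnon-6-en-2-one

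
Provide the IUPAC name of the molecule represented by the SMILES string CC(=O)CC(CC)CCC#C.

Counting along the main chain through the carbonyl and the multiple bond gives 8 carbons: the parent is octane.
A ketone (C=O on an internal carbon) is the principal characteristic group, giving the suffix -one.
A C≡C triple bond in the chain gives the infix -yne-.
The numbering direction is chosen so that numbering from this end puts the carbonyl group at C-2 rather than C-7.
That gives the carbonyl at C-2; the triple bond between C-7 and C-8; an ethyl group at C-4.
Putting it together: 4-ethyloct-7-yn-2-one.

4-ethyloct-7-yn-2-one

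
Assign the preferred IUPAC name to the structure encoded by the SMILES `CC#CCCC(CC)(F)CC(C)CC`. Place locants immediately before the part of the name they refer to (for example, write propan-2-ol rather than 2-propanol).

The longest chain bearing the multiple bond is 10 carbons long (decane).
The chain contains a C≡C triple bond, so the unsaturation ending is -yne.
Choose the numbering such that numbering from this end puts the triple bond at C-2 rather than C-8.
That gives the triple bond between C-2 and C-3; an ethyl group at C-6; a fluoro group at C-6; a methyl group at C-8.
Prefixes are listed alphabetically: ethyl, fluoro, methyl.
Putting it together: 6-ethyl-6-fluoro-8-methyldec-2-yne.

6-ethyl-6-fluoro-8-methyldec-2-yne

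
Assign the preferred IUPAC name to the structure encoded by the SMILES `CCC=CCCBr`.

The longest chain bearing the multiple bond is 6 carbons long (hexane).
A C=C double bond in the chain gives the infix -ene-.
Number the chain so that the substituent locant set {1} is lower than {6} at the first point of difference.
This places the double bond between C-3 and C-4; a bromo group at C-1.
The name is 1-bromohex-3-ene.

1-bromohex-3-ene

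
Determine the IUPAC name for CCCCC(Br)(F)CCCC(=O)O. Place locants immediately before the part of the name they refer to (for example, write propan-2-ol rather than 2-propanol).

5-bromo-5-fluorononanoic acid

Counting along the main chain through the –COOH group gives 9 carbons: the parent is nonane.
A carboxylic acid (terminal –COOH) is the principal characteristic group, giving the suffix -oic acid.
Number the chain so that the carboxylic acid carbon is C-1 by definition.
This places a bromo group at C-5; a fluoro group at C-5.
Substituent prefixes are cited in alphabetical order (multiplying prefixes like di-/tri- are ignored for ordering).
Putting it together: 5-bromo-5-fluorononanoic acid.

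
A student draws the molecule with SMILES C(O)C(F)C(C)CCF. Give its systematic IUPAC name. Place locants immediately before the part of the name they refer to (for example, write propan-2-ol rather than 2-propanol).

The longest carbon chain that includes the –OH group has 5 carbons, so the parent hydride is pentane.
An alcohol (–OH) is the principal characteristic group, giving the suffix -ol.
The numbering direction is chosen so that numbering from this end puts the hydroxyl group at C-1 rather than C-5.
That gives the hydroxyl at C-1; fluoro groups at C-2 and C-5; a methyl group at C-3.
The substituents are ordered alphabetically, ignoring any di-/tri- multipliers.
Putting it together: 2,5-difluoro-3-methylpentan-1-ol.

2,5-difluoro-3-methylpentan-1-ol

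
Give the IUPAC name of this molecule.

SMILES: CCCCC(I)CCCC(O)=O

The longest carbon chain that includes the –COOH group has 9 carbons, so the parent hydride is nonane.
The highest-priority functional group is a carboxylic acid (terminal –COOH), so the name ends in -oic acid.
Choose the numbering such that the carboxylic acid carbon is C-1 by definition.
That gives an iodo group at C-5.
Putting it together: 5-iodononanoic acid.

5-iodononanoic acid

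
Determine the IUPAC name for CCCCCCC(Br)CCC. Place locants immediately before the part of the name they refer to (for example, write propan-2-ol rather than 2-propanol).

The parent chain contains 10 carbons (decane).
The numbering direction is chosen so that the substituent locant set {4} is lower than {7} at the first point of difference.
This places a bromo group at C-4.
Assembling the pieces gives 4-bromodecane.

4-bromodecane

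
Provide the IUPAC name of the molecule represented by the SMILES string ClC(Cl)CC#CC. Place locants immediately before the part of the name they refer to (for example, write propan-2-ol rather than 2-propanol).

5,5-dichloropent-2-yne

Counting along the main chain through the multiple bond gives 5 carbons: the parent is pentane.
A C≡C triple bond in the chain gives the infix -yne-.
The numbering direction is chosen so that numbering from this end puts the triple bond at C-2 rather than C-3.
That gives the triple bond between C-2 and C-3; two chloro groups at C-5.
Assembling the pieces gives 5,5-dichloropent-2-yne.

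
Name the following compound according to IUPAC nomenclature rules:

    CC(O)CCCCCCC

nonan-2-ol

The longest carbon chain that includes the –OH group has 9 carbons, so the parent hydride is nonane.
The principal characteristic group is an alcohol (–OH), named with the suffix -ol.
The numbering direction is chosen so that numbering from this end puts the hydroxyl group at C-2 rather than C-8.
This places the hydroxyl at C-2.
Assembling the pieces gives nonan-2-ol.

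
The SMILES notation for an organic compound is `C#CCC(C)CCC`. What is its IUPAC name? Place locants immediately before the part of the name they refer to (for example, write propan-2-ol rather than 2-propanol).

Counting along the main chain through the multiple bond gives 7 carbons: the parent is heptane.
A C≡C triple bond in the chain gives the infix -yne-.
Choose the numbering such that numbering from this end puts the triple bond at C-1 rather than C-6.
This places the triple bond between C-1 and C-2; a methyl group at C-4.
The name is 4-methylhept-1-yne.

4-methylhept-1-yne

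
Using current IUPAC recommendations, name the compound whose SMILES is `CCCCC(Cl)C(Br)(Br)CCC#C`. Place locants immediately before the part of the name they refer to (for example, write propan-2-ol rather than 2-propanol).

5,5-dibromo-6-chlorodec-1-yne

Counting along the main chain through the multiple bond gives 10 carbons: the parent is decane.
There is one C≡C triple bond, indicated by the ending -yne.
Number the chain so that numbering from this end puts the triple bond at C-1 rather than C-9.
This places the triple bond between C-1 and C-2; two bromo groups at C-5; a chloro group at C-6.
Substituent prefixes are cited in alphabetical order (multiplying prefixes like di-/tri- are ignored for ordering).
Putting it together: 5,5-dibromo-6-chlorodec-1-yne.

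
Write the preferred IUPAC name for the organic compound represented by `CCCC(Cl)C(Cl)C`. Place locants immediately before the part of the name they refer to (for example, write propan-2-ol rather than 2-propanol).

The longest carbon chain is 6 atoms: the parent is hexane.
Choose the numbering such that the substituent locant set {2,3} is lower than {4,5} at the first point of difference.
With this numbering: chloro groups at C-2 and C-3.
Putting it together: 2,3-dichlorohexane.

2,3-dichlorohexane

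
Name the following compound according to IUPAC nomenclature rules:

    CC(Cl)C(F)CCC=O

Counting along the main chain through the –CHO group gives 6 carbons: the parent is hexane.
The principal characteristic group is an aldehyde (terminal –CHO), named with the suffix -al.
The numbering direction is chosen so that the aldehyde carbon is C-1 by definition.
This places a chloro group at C-5; a fluoro group at C-4.
Prefixes are listed alphabetically: chloro, fluoro.
Putting it together: 5-chloro-4-fluorohexanal.

5-chloro-4-fluorohexanal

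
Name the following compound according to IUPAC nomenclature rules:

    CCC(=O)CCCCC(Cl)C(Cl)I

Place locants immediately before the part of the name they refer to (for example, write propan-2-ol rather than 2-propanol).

8,9-dichloro-9-iodononan-3-one

The longest carbon chain that includes the carbonyl has 9 carbons, so the parent hydride is nonane.
The principal characteristic group is a ketone (C=O on an internal carbon), named with the suffix -one.
Choose the numbering such that numbering from this end puts the carbonyl group at C-3 rather than C-7.
That gives the carbonyl at C-3; chloro groups at C-8 and C-9; an iodo group at C-9.
The substituents are ordered alphabetically, ignoring any di-/tri- multipliers.
Assembling the pieces gives 8,9-dichloro-9-iodononan-3-one.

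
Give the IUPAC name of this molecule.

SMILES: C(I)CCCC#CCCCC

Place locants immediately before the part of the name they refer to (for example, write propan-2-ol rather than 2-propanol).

The longest chain bearing the multiple bond is 10 carbons long (decane).
The chain contains a C≡C triple bond, so the unsaturation ending is -yne.
Number the chain so that the substituent locant set {1} is lower than {10} at the first point of difference.
This places the triple bond between C-5 and C-6; an iodo group at C-1.
Assembling the pieces gives 1-iododec-5-yne.

1-iododec-5-yne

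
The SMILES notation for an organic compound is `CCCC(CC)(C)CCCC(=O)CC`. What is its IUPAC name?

The longest carbon chain that includes the carbonyl has 10 carbons, so the parent hydride is decane.
A ketone (C=O on an internal carbon) is the principal characteristic group, giving the suffix -one.
The numbering direction is chosen so that numbering from this end puts the carbonyl group at C-3 rather than C-8.
With this numbering: the carbonyl at C-3; an ethyl group at C-7; a methyl group at C-7.
The substituents are ordered alphabetically, ignoring any di-/tri- multipliers.
The name is 7-ethyl-7-methyldecan-3-one.

7-ethyl-7-methyldecan-3-one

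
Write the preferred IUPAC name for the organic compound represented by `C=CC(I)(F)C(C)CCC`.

3-fluoro-3-iodo-4-methylhept-1-ene

The longest carbon chain that includes the multiple bond has 7 carbons, so the parent hydride is heptane.
The chain contains a C=C double bond, so the unsaturation ending is -ene.
The numbering direction is chosen so that numbering from this end puts the double bond at C-1 rather than C-6.
With this numbering: the double bond between C-1 and C-2; a fluoro group at C-3; an iodo group at C-3; a methyl group at C-4.
The substituents are ordered alphabetically, ignoring any di-/tri- multipliers.
Assembling the pieces gives 3-fluoro-3-iodo-4-methylhept-1-ene.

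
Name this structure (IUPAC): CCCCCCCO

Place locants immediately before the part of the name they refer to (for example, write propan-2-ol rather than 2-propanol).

The longest carbon chain that includes the –OH group has 7 carbons, so the parent hydride is heptane.
An alcohol (–OH) is the principal characteristic group, giving the suffix -ol.
Choose the numbering such that numbering from this end puts the hydroxyl group at C-1 rather than C-7.
That gives the hydroxyl at C-1.
Assembling the pieces gives heptan-1-ol.

heptan-1-ol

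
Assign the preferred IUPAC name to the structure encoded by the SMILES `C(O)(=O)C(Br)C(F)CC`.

The longest chain bearing the –COOH group is 5 carbons long (pentane).
A carboxylic acid (terminal –COOH) is the principal characteristic group, giving the suffix -oic acid.
The numbering direction is chosen so that the carboxylic acid carbon is C-1 by definition.
With this numbering: a bromo group at C-2; a fluoro group at C-3.
Substituent prefixes are cited in alphabetical order (multiplying prefixes like di-/tri- are ignored for ordering).
Assembling the pieces gives 2-bromo-3-fluoropentanoic acid.

2-bromo-3-fluoropentanoic acid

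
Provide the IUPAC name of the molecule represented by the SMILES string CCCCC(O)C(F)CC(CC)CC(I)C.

Counting along the main chain through the –OH group gives 11 carbons: the parent is undecane.
The highest-priority functional group is an alcohol (–OH), so the name ends in -ol.
Choose the numbering such that numbering from this end puts the hydroxyl group at C-5 rather than C-7.
With this numbering: the hydroxyl at C-5; an ethyl group at C-8; a fluoro group at C-6; an iodo group at C-10.
The substituents are ordered alphabetically, ignoring any di-/tri- multipliers.
Assembling the pieces gives 8-ethyl-6-fluoro-10-iodoundecan-5-ol.

8-ethyl-6-fluoro-10-iodoundecan-5-ol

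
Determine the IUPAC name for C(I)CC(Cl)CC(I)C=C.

The longest carbon chain that includes the multiple bond has 7 carbons, so the parent hydride is heptane.
A C=C double bond in the chain gives the infix -ene-.
Choose the numbering such that numbering from this end puts the double bond at C-1 rather than C-6.
With this numbering: the double bond between C-1 and C-2; a chloro group at C-5; iodo groups at C-3 and C-7.
The substituents are ordered alphabetically, ignoring any di-/tri- multipliers.
Putting it together: 5-chloro-3,7-diiodohept-1-ene.

5-chloro-3,7-diiodohept-1-ene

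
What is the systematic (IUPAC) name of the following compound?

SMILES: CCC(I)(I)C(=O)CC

4,4-diiodohexan-3-one

The longest chain bearing the carbonyl is 6 carbons long (hexane).
The principal characteristic group is a ketone (C=O on an internal carbon), named with the suffix -one.
The numbering direction is chosen so that numbering from this end puts the carbonyl group at C-3 rather than C-4.
This places the carbonyl at C-3; two iodo groups at C-4.
Assembling the pieces gives 4,4-diiodohexan-3-one.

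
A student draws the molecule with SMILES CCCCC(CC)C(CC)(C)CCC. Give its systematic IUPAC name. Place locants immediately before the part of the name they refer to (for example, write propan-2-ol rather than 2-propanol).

The longest continuous carbon chain has 9 atoms, so the parent hydride is nonane.
The numbering direction is chosen so that the substituent locant set {4,4,5} is lower than {5,6,6} at the first point of difference.
That gives ethyl groups at C-4 and C-5; a methyl group at C-4.
Prefixes are listed alphabetically: ethyl, methyl.
The name is 4,5-diethyl-4-methylnonane.

4,5-diethyl-4-methylnonane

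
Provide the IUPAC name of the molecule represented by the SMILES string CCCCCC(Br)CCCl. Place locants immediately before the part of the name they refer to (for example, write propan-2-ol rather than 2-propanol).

3-bromo-1-chlorooctane

The parent chain contains 8 carbons (octane).
The numbering direction is chosen so that the substituent locant set {1,3} is lower than {6,8} at the first point of difference.
With this numbering: a bromo group at C-3; a chloro group at C-1.
The substituents are ordered alphabetically, ignoring any di-/tri- multipliers.
The name is 3-bromo-1-chlorooctane.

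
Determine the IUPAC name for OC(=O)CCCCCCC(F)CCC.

8-fluoroundecanoic acid

The longest carbon chain that includes the –COOH group has 11 carbons, so the parent hydride is undecane.
A carboxylic acid (terminal –COOH) is the principal characteristic group, giving the suffix -oic acid.
Choose the numbering such that the carboxylic acid carbon is C-1 by definition.
With this numbering: a fluoro group at C-8.
Putting it together: 8-fluoroundecanoic acid.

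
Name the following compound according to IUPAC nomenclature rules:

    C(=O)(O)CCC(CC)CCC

Counting along the main chain through the –COOH group gives 7 carbons: the parent is heptane.
A carboxylic acid (terminal –COOH) is the principal characteristic group, giving the suffix -oic acid.
The numbering direction is chosen so that the carboxylic acid carbon is C-1 by definition.
This places an ethyl group at C-4.
Putting it together: 4-ethylheptanoic acid.

4-ethylheptanoic acid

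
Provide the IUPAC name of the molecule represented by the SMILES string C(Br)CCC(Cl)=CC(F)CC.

1-bromo-4-chloro-6-fluorooct-4-ene

The longest carbon chain that includes the multiple bond has 8 carbons, so the parent hydride is octane.
There is one C=C double bond, indicated by the ending -ene.
Choose the numbering such that the substituent locant set {1,4,6} is lower than {3,5,8} at the first point of difference.
That gives the double bond between C-4 and C-5; a bromo group at C-1; a chloro group at C-4; a fluoro group at C-6.
Prefixes are listed alphabetically: bromo, chloro, fluoro.
Putting it together: 1-bromo-4-chloro-6-fluorooct-4-ene.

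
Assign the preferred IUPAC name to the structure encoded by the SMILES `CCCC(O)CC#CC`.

The longest chain bearing the –OH group and the multiple bond is 8 carbons long (octane).
An alcohol (–OH) is the principal characteristic group, giving the suffix -ol.
A C≡C triple bond in the chain gives the infix -yne-.
The numbering direction is chosen so that numbering from this end puts the hydroxyl group at C-4 rather than C-5.
That gives the hydroxyl at C-4; the triple bond between C-6 and C-7.
Assembling the pieces gives oct-6-yn-4-ol.

oct-6-yn-4-ol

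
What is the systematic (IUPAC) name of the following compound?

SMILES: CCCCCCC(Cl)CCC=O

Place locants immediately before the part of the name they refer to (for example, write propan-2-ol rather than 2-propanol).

4-chlorodecanal

Counting along the main chain through the –CHO group gives 10 carbons: the parent is decane.
The highest-priority functional group is an aldehyde (terminal –CHO), so the name ends in -al.
Number the chain so that the aldehyde carbon is C-1 by definition.
With this numbering: a chloro group at C-4.
Assembling the pieces gives 4-chlorodecanal.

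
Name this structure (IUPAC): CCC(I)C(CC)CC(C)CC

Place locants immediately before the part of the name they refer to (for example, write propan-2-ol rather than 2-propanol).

4-ethyl-3-iodo-6-methyloctane

The longest carbon chain is 8 atoms: the parent is octane.
The numbering direction is chosen so that the substituent locant set {3,4,6} is lower than {3,5,6} at the first point of difference.
With this numbering: an ethyl group at C-4; an iodo group at C-3; a methyl group at C-6.
Substituent prefixes are cited in alphabetical order (multiplying prefixes like di-/tri- are ignored for ordering).
Putting it together: 4-ethyl-3-iodo-6-methyloctane.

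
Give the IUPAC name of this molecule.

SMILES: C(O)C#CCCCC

hept-2-yn-1-ol

The longest carbon chain that includes the –OH group and the multiple bond has 7 carbons, so the parent hydride is heptane.
The highest-priority functional group is an alcohol (–OH), so the name ends in -ol.
There is one C≡C triple bond, indicated by the ending -yne.
Choose the numbering such that numbering from this end puts the hydroxyl group at C-1 rather than C-7.
This places the hydroxyl at C-1; the triple bond between C-2 and C-3.
The name is hept-2-yn-1-ol.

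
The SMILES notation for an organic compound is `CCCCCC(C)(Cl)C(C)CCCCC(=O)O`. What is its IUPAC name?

The longest chain bearing the –COOH group is 12 carbons long (dodecane).
A carboxylic acid (terminal –COOH) is the principal characteristic group, giving the suffix -oic acid.
Number the chain so that the carboxylic acid carbon is C-1 by definition.
This places a chloro group at C-7; methyl groups at C-6 and C-7.
Substituent prefixes are cited in alphabetical order (multiplying prefixes like di-/tri- are ignored for ordering).
The name is 7-chloro-6,7-dimethyldodecanoic acid.

7-chloro-6,7-dimethyldodecanoic acid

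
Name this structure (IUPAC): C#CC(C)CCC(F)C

6-fluoro-3-methylhept-1-yne

The longest carbon chain that includes the multiple bond has 7 carbons, so the parent hydride is heptane.
There is one C≡C triple bond, indicated by the ending -yne.
The numbering direction is chosen so that numbering from this end puts the triple bond at C-1 rather than C-6.
This places the triple bond between C-1 and C-2; a fluoro group at C-6; a methyl group at C-3.
Substituent prefixes are cited in alphabetical order (multiplying prefixes like di-/tri- are ignored for ordering).
The name is 6-fluoro-3-methylhept-1-yne.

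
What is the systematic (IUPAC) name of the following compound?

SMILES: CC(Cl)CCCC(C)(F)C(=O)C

Counting along the main chain through the carbonyl gives 8 carbons: the parent is octane.
The highest-priority functional group is a ketone (C=O on an internal carbon), so the name ends in -one.
The numbering direction is chosen so that numbering from this end puts the carbonyl group at C-2 rather than C-7.
With this numbering: the carbonyl at C-2; a chloro group at C-7; a fluoro group at C-3; a methyl group at C-3.
Prefixes are listed alphabetically: chloro, fluoro, methyl.
Assembling the pieces gives 7-chloro-3-fluoro-3-methyloctan-2-one.

7-chloro-3-fluoro-3-methyloctan-2-one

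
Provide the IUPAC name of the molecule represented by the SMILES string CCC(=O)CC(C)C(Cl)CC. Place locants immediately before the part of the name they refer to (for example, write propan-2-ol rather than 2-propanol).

6-chloro-5-methyloctan-3-one

Counting along the main chain through the carbonyl gives 8 carbons: the parent is octane.
A ketone (C=O on an internal carbon) is the principal characteristic group, giving the suffix -one.
Choose the numbering such that numbering from this end puts the carbonyl group at C-3 rather than C-6.
That gives the carbonyl at C-3; a chloro group at C-6; a methyl group at C-5.
Prefixes are listed alphabetically: chloro, methyl.
The name is 6-chloro-5-methyloctan-3-one.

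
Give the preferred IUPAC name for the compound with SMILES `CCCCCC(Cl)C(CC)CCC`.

The longest carbon chain is 10 atoms: the parent is decane.
Choose the numbering such that the substituent locant set {4,5} is lower than {6,7} at the first point of difference.
That gives a chloro group at C-5; an ethyl group at C-4.
The substituents are ordered alphabetically, ignoring any di-/tri- multipliers.
Putting it together: 5-chloro-4-ethyldecane.

5-chloro-4-ethyldecane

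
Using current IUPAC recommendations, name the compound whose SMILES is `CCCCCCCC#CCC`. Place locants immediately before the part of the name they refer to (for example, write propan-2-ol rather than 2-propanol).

The longest carbon chain that includes the multiple bond has 11 carbons, so the parent hydride is undecane.
There is one C≡C triple bond, indicated by the ending -yne.
Number the chain so that numbering from this end puts the triple bond at C-3 rather than C-8.
This places the triple bond between C-3 and C-4.
Assembling the pieces gives undec-3-yne.

undec-3-yne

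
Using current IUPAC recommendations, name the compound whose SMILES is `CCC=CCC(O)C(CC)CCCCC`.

The longest carbon chain that includes the –OH group and the multiple bond has 12 carbons, so the parent hydride is dodecane.
The principal characteristic group is an alcohol (–OH), named with the suffix -ol.
The chain contains a C=C double bond, so the unsaturation ending is -ene.
The numbering direction is chosen so that numbering from this end puts the hydroxyl group at C-6 rather than C-7.
This places the hydroxyl at C-6; the double bond between C-3 and C-4; an ethyl group at C-7.
Putting it together: 7-ethyldodec-3-en-6-ol.

7-ethyldodec-3-en-6-ol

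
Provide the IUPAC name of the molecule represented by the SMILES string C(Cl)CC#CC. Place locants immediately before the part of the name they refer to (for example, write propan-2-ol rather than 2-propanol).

5-chloropent-2-yne

The longest carbon chain that includes the multiple bond has 5 carbons, so the parent hydride is pentane.
There is one C≡C triple bond, indicated by the ending -yne.
Number the chain so that numbering from this end puts the triple bond at C-2 rather than C-3.
That gives the triple bond between C-2 and C-3; a chloro group at C-5.
Assembling the pieces gives 5-chloropent-2-yne.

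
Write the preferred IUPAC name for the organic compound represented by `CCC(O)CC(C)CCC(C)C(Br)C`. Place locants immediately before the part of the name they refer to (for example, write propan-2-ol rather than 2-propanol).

9-bromo-5,8-dimethyldecan-3-ol

The longest chain bearing the –OH group is 10 carbons long (decane).
The principal characteristic group is an alcohol (–OH), named with the suffix -ol.
Number the chain so that numbering from this end puts the hydroxyl group at C-3 rather than C-8.
That gives the hydroxyl at C-3; a bromo group at C-9; methyl groups at C-5 and C-8.
Prefixes are listed alphabetically: bromo, methyl.
Putting it together: 9-bromo-5,8-dimethyldecan-3-ol.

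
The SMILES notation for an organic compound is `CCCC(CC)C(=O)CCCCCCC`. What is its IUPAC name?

The longest chain bearing the carbonyl is 12 carbons long (dodecane).
The highest-priority functional group is a ketone (C=O on an internal carbon), so the name ends in -one.
The numbering direction is chosen so that numbering from this end puts the carbonyl group at C-5 rather than C-8.
This places the carbonyl at C-5; an ethyl group at C-4.
Assembling the pieces gives 4-ethyldodecan-5-one.

4-ethyldodecan-5-one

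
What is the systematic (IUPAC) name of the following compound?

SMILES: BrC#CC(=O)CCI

1-bromo-5-iodopent-1-yn-3-one

The longest carbon chain that includes the carbonyl and the multiple bond has 5 carbons, so the parent hydride is pentane.
A ketone (C=O on an internal carbon) is the principal characteristic group, giving the suffix -one.
There is one C≡C triple bond, indicated by the ending -yne.
The numbering direction is chosen so that numbering from this end puts the triple bond at C-1 rather than C-4.
That gives the carbonyl at C-3; the triple bond between C-1 and C-2; a bromo group at C-1; an iodo group at C-5.
Prefixes are listed alphabetically: bromo, iodo.
Assembling the pieces gives 1-bromo-5-iodopent-1-yn-3-one.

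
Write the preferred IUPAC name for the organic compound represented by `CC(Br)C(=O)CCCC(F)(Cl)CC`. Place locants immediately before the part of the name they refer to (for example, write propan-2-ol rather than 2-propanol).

The longest chain bearing the carbonyl is 9 carbons long (nonane).
A ketone (C=O on an internal carbon) is the principal characteristic group, giving the suffix -one.
The numbering direction is chosen so that numbering from this end puts the carbonyl group at C-3 rather than C-7.
With this numbering: the carbonyl at C-3; a bromo group at C-2; a chloro group at C-7; a fluoro group at C-7.
The substituents are ordered alphabetically, ignoring any di-/tri- multipliers.
The name is 2-bromo-7-chloro-7-fluorononan-3-one.

2-bromo-7-chloro-7-fluorononan-3-one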